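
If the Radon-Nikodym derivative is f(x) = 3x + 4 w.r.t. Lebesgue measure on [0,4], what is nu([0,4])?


nu(A) = integral_A (dnu/dmu) dmu = integral_0^4 (3x + 4) dx
Step 1: Antiderivative F(x) = (3/2)x^2 + 4x
Step 2: F(4) = (3/2)*4^2 + 4*4 = 24 + 16 = 40
Step 3: F(0) = (3/2)*0^2 + 4*0 = 0.0 + 0 = 0.0
Step 4: nu([0,4]) = F(4) - F(0) = 40 - 0.0 = 40


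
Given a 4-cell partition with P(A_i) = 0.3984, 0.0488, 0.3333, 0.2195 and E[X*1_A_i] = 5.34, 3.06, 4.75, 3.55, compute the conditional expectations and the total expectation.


For each cell A_i: E[X|A_i] = E[X*1_A_i] / P(A_i)
Step 1: E[X|A_1] = 5.34 / 0.3984 = 13.403614
Step 2: E[X|A_2] = 3.06 / 0.0488 = 62.704918
Step 3: E[X|A_3] = 4.75 / 0.3333 = 14.251425
Step 4: E[X|A_4] = 3.55 / 0.2195 = 16.173121
Verification: E[X] = sum E[X*1_A_i] = 5.34 + 3.06 + 4.75 + 3.55 = 16.7


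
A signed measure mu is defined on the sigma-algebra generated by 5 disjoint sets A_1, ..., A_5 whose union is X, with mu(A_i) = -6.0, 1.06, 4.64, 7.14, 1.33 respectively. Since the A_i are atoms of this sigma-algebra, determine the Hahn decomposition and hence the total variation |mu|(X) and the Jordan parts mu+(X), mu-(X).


Step 1: Every measurable set is a union of atoms (the cells / points), so a Hahn decomposition is
  obtained by grouping atoms by sign: P = union of atoms with mu > 0, N = union of the remaining atoms.
  Atoms in P (indices): 2, 3, 4, 5;  atoms in N (indices): 1
  Positive values: 1.06, 4.64, 7.14, 1.33
  Negative values: -6
Step 2: mu+(X) = mu(P) = sum of positive atom values = 14.17
Step 3: mu-(X) = -mu(N) = sum of |negative atom values| = 6
Step 4: |mu|(X) = mu+(X) + mu-(X) = 14.17 + 6 = 20.17


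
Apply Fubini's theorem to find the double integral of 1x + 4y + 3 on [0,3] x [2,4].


By Fubini, integrate in x first, then y.
Step 1: Fix y, integrate over x in [0,3]:
  integral(1x + 4y + 3, x=0..3)
  = 1*(3^2 - 0^2)/2 + (4y + 3)*(3 - 0)
  = 4.5 + (4y + 3)*3
  = 4.5 + 12y + 9
  = 13.5 + 12y
Step 2: Integrate over y in [2,4]:
  integral(13.5 + 12y, y=2..4)
  = 13.5*2 + 12*(4^2 - 2^2)/2
  = 27 + 72
  = 99


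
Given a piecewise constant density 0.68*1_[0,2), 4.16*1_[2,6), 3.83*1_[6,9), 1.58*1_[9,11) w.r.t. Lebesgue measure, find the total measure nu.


Integrate each piece of the Radon-Nikodym derivative:
Step 1: integral_0^2 0.68 dx = 0.68*(2-0) = 0.68*2 = 1.36
Step 2: integral_2^6 4.16 dx = 4.16*(6-2) = 4.16*4 = 16.64
Step 3: integral_6^9 3.83 dx = 3.83*(9-6) = 3.83*3 = 11.49
Step 4: integral_9^11 1.58 dx = 1.58*(11-9) = 1.58*2 = 3.16
Total: 1.36 + 16.64 + 11.49 + 3.16 = 32.65


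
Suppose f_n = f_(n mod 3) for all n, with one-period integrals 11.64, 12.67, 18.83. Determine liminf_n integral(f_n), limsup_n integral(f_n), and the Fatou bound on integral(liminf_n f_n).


The sequence (integral(f_n)) is periodic with period 3, repeating the values 11.64, 12.67, 18.83 indefinitely.
Step 1: For a periodic sequence, every tail (a_m, a_(m+1), ...) contains all 3 period values infinitely often.
Step 2: Hence inf of every tail = min of the period values = min(11.64, 12.67, 18.83) = 11.64.
        liminf_n integral(f_n) = sup over m of (inf of tail from m) = 11.64.
Step 3: Similarly sup of every tail = max of the period values = 18.83.
        limsup_n integral(f_n) = 18.83.
Step 4: Fatou's lemma: integral(liminf_n f_n) <= liminf_n integral(f_n) = 11.64.
        So the integral of the pointwise liminf is at most 11.64.


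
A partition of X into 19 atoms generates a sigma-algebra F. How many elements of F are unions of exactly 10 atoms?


Each element of F is a union of some subset of the 19 atoms.
Elements that are unions of exactly 10 atoms correspond to 10-element subsets of the 19 atoms.
Count = C(19, 10) = 19! / (10! * 9!) = 92378.


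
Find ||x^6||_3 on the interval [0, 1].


Step 1: ||f||_3 = (integral_0^1 |x^6|^3 dx)^(1/3)
     = (integral_0^1 x^18 dx)^(1/3)
Step 2: integral_0^1 x^18 dx = [x^19/(19)] from 0 to 1 = 1^19/19
     = 1/19 = 0.052632
Step 3: ||f||_3 = (0.052632)^(1/3) = 0.374756


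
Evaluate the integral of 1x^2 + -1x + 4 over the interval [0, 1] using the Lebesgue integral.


The Lebesgue integral of a Riemann-integrable function agrees with the Riemann integral.
Antiderivative F(x) = (1/3)x^3 + (-1/2)x^2 + 4x
F(1) = (1/3)*1^3 + (-1/2)*1^2 + 4*1
     = (1/3)*1 + (-1/2)*1 + 4*1
     = 0.333333 + -0.5 + 4
     = 3.833333
F(0) = 0.0
Integral = F(1) - F(0) = 3.833333 - 0.0 = 3.833333


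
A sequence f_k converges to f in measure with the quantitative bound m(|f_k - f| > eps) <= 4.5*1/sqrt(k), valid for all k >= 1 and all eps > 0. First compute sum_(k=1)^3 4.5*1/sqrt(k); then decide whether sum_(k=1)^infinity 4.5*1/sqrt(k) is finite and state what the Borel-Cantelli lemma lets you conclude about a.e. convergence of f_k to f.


Step 1: List the terms 4.5*1/sqrt(k) for k = 1 to 3:
  k=1: 4.5
  k=2: 3.181981
  k=3: 2.598076
Step 2: Partial sum = 4.5 + 3.181981 + 2.598076
     = 10.280057
Step 3: The full series sum_(k>=1) 4.5*1/sqrt(k) diverges (p-series with p = 1/2 <= 1; a nonzero constant multiple of a divergent series diverges).
Step 4: The (first) Borel-Cantelli lemma requires a summable sequence of measures, so it does not apply here;
        from this bound alone no conclusion about a.e. convergence can be drawn (convergence in measure still
        gives an a.e.-convergent subsequence, but not a.e. convergence of the whole sequence).
Conclusion: series diverges; Borel-Cantelli is inconclusive about a.e. convergence of f_k.


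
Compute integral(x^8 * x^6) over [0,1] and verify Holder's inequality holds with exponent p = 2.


Step 1: Exact integral of f*g = integral(x^14, 0, 1) = 1/15
     = 0.066667
Step 2: Holder bound with p=2, q=2:
  ||f||_p = (integral x^16 dx)^(1/2) = (1/17)^(1/2) = 0.242536
  ||g||_q = (integral x^12 dx)^(1/2) = (1/13)^(1/2) = 0.27735
Step 3: Holder bound = ||f||_p * ||g||_q = 0.242536 * 0.27735 = 0.067267
Verification: 0.066667 <= 0.067267 (Holder holds)


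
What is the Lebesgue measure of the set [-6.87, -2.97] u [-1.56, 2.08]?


For pairwise disjoint intervals, m(union) = sum of lengths.
= (-2.97 - -6.87) + (2.08 - -1.56)
= 3.9 + 3.64
= 7.54


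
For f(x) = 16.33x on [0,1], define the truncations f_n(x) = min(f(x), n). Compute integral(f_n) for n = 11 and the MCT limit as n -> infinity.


f(x) = 16.33x on [0,1]; f_n(x) = min(16.33x, n). At n = 11:
Step 1: f(x) reaches 11 at x = 11/16.33 = 0.673607
Step 2: integral(f_11) = integral(16.33x, 0, 0.673607) + integral(11, 0.673607, 1)
       = 16.33*0.673607^2/2 + 11*(1 - 0.673607)
       = 3.704838 + 3.590325
       = 7.295162
Step 3: As n -> infinity, f_n increases to f, so by MCT integral(f_n) -> integral(f) = 16.33/2 = 8.165.
Convergence: integral(f_11) = 7.295162 -> 8.165 as n -> infinity


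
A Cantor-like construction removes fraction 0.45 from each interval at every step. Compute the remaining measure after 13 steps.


Step 1: At each step, fraction remaining = 1 - 0.45 = 0.55
Step 2: After 13 steps, measure = (0.55)^13
Result = 4.214198e-04


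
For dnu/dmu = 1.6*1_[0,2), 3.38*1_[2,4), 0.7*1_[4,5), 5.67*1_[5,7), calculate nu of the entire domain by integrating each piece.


Integrate each piece of the Radon-Nikodym derivative:
Step 1: integral_0^2 1.6 dx = 1.6*(2-0) = 1.6*2 = 3.2
Step 2: integral_2^4 3.38 dx = 3.38*(4-2) = 3.38*2 = 6.76
Step 3: integral_4^5 0.7 dx = 0.7*(5-4) = 0.7*1 = 0.7
Step 4: integral_5^7 5.67 dx = 5.67*(7-5) = 5.67*2 = 11.34
Total: 3.2 + 6.76 + 0.7 + 11.34 = 22


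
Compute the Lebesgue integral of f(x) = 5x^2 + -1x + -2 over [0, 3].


The Lebesgue integral of a Riemann-integrable function agrees with the Riemann integral.
Antiderivative F(x) = (5/3)x^3 + (-1/2)x^2 + -2x
F(3) = (5/3)*3^3 + (-1/2)*3^2 + -2*3
     = (5/3)*27 + (-1/2)*9 + -2*3
     = 45 + -4.5 + -6
     = 34.5
F(0) = 0.0
Integral = F(3) - F(0) = 34.5 - 0.0 = 34.5


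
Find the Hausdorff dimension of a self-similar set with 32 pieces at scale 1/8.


For a self-similar set with N copies scaled by 1/r:
dim_H = log(N)/log(r) = log(32)/log(8)
= 3.465736/2.079442
= 1.666667


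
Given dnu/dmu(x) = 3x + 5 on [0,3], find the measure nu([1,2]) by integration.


nu(A) = integral_A (dnu/dmu) dmu = integral_1^2 (3x + 5) dx
Step 1: Antiderivative F(x) = (3/2)x^2 + 5x
Step 2: F(2) = (3/2)*2^2 + 5*2 = 6 + 10 = 16
Step 3: F(1) = (3/2)*1^2 + 5*1 = 1.5 + 5 = 6.5
Step 4: nu([1,2]) = F(2) - F(1) = 16 - 6.5 = 9.5


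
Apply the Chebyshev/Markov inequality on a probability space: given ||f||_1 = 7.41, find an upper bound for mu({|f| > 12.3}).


Chebyshev/Markov inequality: mu(|f| > eps) <= (||f||_p / eps)^p
Step 1: ||f||_1 / eps = 7.41 / 12.3 = 0.602439
Step 2: Raise to power p = 1:
  (0.602439)^1 = 0.602439
Step 3: Therefore mu(|f| > 12.3) <= 0.602439


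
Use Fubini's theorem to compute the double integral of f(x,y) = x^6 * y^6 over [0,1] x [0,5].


By Fubini's theorem, the double integral factors as a product of single integrals:
Step 1: integral_0^1 x^6 dx = [x^7/7] from 0 to 1
     = 1^7/7 = 0.142857
Step 2: integral_0^5 y^6 dy = [y^7/7] from 0 to 5
     = 5^7/7 = 11160.714286
Step 3: Double integral = 0.142857 * 11160.714286 = 1594.387755


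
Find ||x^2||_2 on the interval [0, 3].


Step 1: ||f||_2 = (integral_0^3 |x^2|^2 dx)^(1/2)
     = (integral_0^3 x^4 dx)^(1/2)
Step 2: integral_0^3 x^4 dx = [x^5/(5)] from 0 to 3 = 3^5/5
     = 243/5 = 48.6
Step 3: ||f||_2 = (48.6)^(1/2) = 6.97137


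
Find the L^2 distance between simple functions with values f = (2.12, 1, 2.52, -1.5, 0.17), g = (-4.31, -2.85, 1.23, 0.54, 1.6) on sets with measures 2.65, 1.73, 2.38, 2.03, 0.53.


Step 1: Compute differences f_i - g_i:
  2.12 - -4.31 = 6.43
  1 - -2.85 = 3.85
  2.52 - 1.23 = 1.29
  -1.5 - 0.54 = -2.04
  0.17 - 1.6 = -1.43
Step 2: Compute |diff|^2 * measure for each set:
  |6.43|^2 * 2.65 = 41.3449 * 2.65 = 109.563985
  |3.85|^2 * 1.73 = 14.8225 * 1.73 = 25.642925
  |1.29|^2 * 2.38 = 1.6641 * 2.38 = 3.960558
  |-2.04|^2 * 2.03 = 4.1616 * 2.03 = 8.448048
  |-1.43|^2 * 0.53 = 2.0449 * 0.53 = 1.083797
Step 3: Sum = 148.699313
Step 4: ||f-g||_2 = (148.699313)^(1/2) = 12.194233


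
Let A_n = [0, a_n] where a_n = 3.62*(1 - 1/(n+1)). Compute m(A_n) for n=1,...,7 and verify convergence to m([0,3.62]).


By continuity of measure from below: if A_n increases to A, then m(A_n) -> m(A).
Here A = [0, 3.62], so m(A) = 3.62
Step 1: a_1 = 3.62*(1 - 1/2) = 1.81, m(A_1) = 1.81
Step 2: a_2 = 3.62*(1 - 1/3) = 2.4133, m(A_2) = 2.4133
Step 3: a_3 = 3.62*(1 - 1/4) = 2.715, m(A_3) = 2.715
Step 4: a_4 = 3.62*(1 - 1/5) = 2.896, m(A_4) = 2.896
Step 5: a_5 = 3.62*(1 - 1/6) = 3.0167, m(A_5) = 3.0167
Step 6: a_6 = 3.62*(1 - 1/7) = 3.1029, m(A_6) = 3.1029
Step 7: a_7 = 3.62*(1 - 1/8) = 3.1675, m(A_7) = 3.1675
Limit: m(A_n) -> m([0,3.62]) = 3.62


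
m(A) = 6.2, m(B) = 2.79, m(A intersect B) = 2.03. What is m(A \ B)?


m(A \ B) = m(A) - m(A n B)
= 6.2 - 2.03
= 4.17


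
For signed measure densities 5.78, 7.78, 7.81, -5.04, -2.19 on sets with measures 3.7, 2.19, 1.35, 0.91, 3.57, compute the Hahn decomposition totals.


Step 1: Compute signed measure on each set:
  Set 1: 5.78 * 3.7 = 21.386
  Set 2: 7.78 * 2.19 = 17.0382
  Set 3: 7.81 * 1.35 = 10.5435
  Set 4: -5.04 * 0.91 = -4.5864
  Set 5: -2.19 * 3.57 = -7.8183
Step 2: Total signed measure = (21.386) + (17.0382) + (10.5435) + (-4.5864) + (-7.8183)
     = 36.563
Step 3: Positive part mu+(X) = sum of positive contributions = 48.9677
Step 4: Negative part mu-(X) = |sum of negative contributions| = 12.4047


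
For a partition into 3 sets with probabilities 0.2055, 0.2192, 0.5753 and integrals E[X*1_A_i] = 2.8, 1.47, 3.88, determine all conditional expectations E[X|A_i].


For each cell A_i: E[X|A_i] = E[X*1_A_i] / P(A_i)
Step 1: E[X|A_1] = 2.8 / 0.2055 = 13.625304
Step 2: E[X|A_2] = 1.47 / 0.2192 = 6.706204
Step 3: E[X|A_3] = 3.88 / 0.5753 = 6.744307
Verification: E[X] = sum E[X*1_A_i] = 2.8 + 1.47 + 3.88 = 8.15


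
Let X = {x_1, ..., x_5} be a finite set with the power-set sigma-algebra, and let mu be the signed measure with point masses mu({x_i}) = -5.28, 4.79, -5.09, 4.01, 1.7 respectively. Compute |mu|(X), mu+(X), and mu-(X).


Step 1: Every measurable set is a union of atoms (the cells / points), so a Hahn decomposition is
  obtained by grouping atoms by sign: P = union of atoms with mu > 0, N = union of the remaining atoms.
  Atoms in P (indices): 2, 4, 5;  atoms in N (indices): 1, 3
  Positive values: 4.79, 4.01, 1.7
  Negative values: -5.28, -5.09
Step 2: mu+(X) = mu(P) = sum of positive atom values = 10.5
Step 3: mu-(X) = -mu(N) = sum of |negative atom values| = 10.37
Step 4: |mu|(X) = mu+(X) + mu-(X) = 10.5 + 10.37 = 20.87


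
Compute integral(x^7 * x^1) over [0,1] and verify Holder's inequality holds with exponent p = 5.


Step 1: Exact integral of f*g = integral(x^8, 0, 1) = 1/9
     = 0.111111
Step 2: Holder bound with p=5, q=1.25:
  ||f||_p = (integral x^35 dx)^(1/5) = (1/36)^(1/5) = 0.488359
  ||g||_q = (integral x^1.25 dx)^(1/1.25) = (1/2.25)^(1/1.25) = 0.522702
Step 3: Holder bound = ||f||_p * ||g||_q = 0.488359 * 0.522702 = 0.255266
Verification: 0.111111 <= 0.255266 (Holder holds)


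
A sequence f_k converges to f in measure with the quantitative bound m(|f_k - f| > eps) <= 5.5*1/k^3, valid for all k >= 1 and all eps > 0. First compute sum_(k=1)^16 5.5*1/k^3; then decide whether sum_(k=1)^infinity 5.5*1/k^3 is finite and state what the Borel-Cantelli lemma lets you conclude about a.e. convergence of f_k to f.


Step 1: List the terms 5.5*1/k^3 for k = 1 to 16:
  k=1: 5.5
  k=2: 0.6875
  k=3: 0.203704
  k=4: 0.085938
  k=5: 0.044
  k=6: 0.025463
  k=7: 0.016035
  k=8: 0.010742
  k=9: 0.007545
  k=10: 0.0055
  k=11: 0.004132
  k=12: 0.003183
  k=13: 0.002503
  k=14: 0.002004
  k=15: 0.00163
  k=16: 0.001343
Step 2: Partial sum = 5.5 + 0.6875 + 0.203704 + 0.085938 + 0.044 + 0.025463 + 0.016035 + 0.010742 + 0.007545 + 0.0055 + 0.004132 + 0.003183 + 0.002503 + 0.002004 + 0.00163 + 0.001343
     = 6.601221
Step 3: The full series sum_(k>=1) 5.5*1/k^3 converges (p-series with p = 3 > 1; a constant multiple of a convergent series converges).
Step 4: Fix eps > 0. Since sum_k m(|f_k - f| > eps) < infinity, the Borel-Cantelli lemma gives
        m(limsup_k {|f_k - f| > eps}) = 0, i.e. for a.e. x, |f_k(x) - f(x)| <= eps for all large k.
        Applying this with eps = 1/j for j = 1, 2, ... and intersecting the countably many full-measure sets,
        for a.e. x we get limsup_k |f_k(x) - f(x)| <= 1/j for every j, hence f_k -> f almost everywhere.
Conclusion: series converges; Borel-Cantelli yields f_k -> f a.e.


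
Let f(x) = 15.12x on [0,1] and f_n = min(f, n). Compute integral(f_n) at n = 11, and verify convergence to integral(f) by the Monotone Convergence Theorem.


f(x) = 15.12x on [0,1]; f_n(x) = min(15.12x, n). At n = 11:
Step 1: f(x) reaches 11 at x = 11/15.12 = 0.727513
Step 2: integral(f_11) = integral(15.12x, 0, 0.727513) + integral(11, 0.727513, 1)
       = 15.12*0.727513^2/2 + 11*(1 - 0.727513)
       = 4.001323 + 2.997354
       = 6.998677
Step 3: As n -> infinity, f_n increases to f, so by MCT integral(f_n) -> integral(f) = 15.12/2 = 7.56.
Convergence: integral(f_11) = 6.998677 -> 7.56 as n -> infinity


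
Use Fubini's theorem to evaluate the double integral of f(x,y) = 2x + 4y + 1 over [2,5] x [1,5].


By Fubini, integrate in x first, then y.
Step 1: Fix y, integrate over x in [2,5]:
  integral(2x + 4y + 1, x=2..5)
  = 2*(5^2 - 2^2)/2 + (4y + 1)*(5 - 2)
  = 21 + (4y + 1)*3
  = 21 + 12y + 3
  = 24 + 12y
Step 2: Integrate over y in [1,5]:
  integral(24 + 12y, y=1..5)
  = 24*4 + 12*(5^2 - 1^2)/2
  = 96 + 144
  = 240


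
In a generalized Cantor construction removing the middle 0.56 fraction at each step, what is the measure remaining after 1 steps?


Step 1: At each step, fraction remaining = 1 - 0.56 = 0.44
Step 2: After 1 steps, measure = (0.44)^1
Step 3: Computing the power step by step:
  After step 1: 0.44
Result = 0.44


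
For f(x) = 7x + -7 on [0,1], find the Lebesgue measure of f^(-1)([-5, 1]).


f^(-1)([-5, 1]) = {x : -5 <= 7x + -7 <= 1}
Solving: (-5 - -7)/7 <= x <= (1 - -7)/7
= [0.285714, 1.142857]
Intersecting with [0,1]: [0.285714, 1]
Measure = 1 - 0.285714 = 0.714286


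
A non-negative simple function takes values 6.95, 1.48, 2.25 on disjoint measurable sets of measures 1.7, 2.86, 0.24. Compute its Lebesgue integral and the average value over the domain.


Step 1: Integral = sum(value_i * measure_i)
= 6.95*1.7 + 1.48*2.86 + 2.25*0.24
= 11.815 + 4.2328 + 0.54
= 16.5878
Step 2: Total measure of domain = 1.7 + 2.86 + 0.24 = 4.8
Step 3: Average value = 16.5878 / 4.8 = 3.455792


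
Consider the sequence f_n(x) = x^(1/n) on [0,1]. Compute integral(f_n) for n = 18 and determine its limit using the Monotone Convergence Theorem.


At n = 18: f_18(x) = x^(1/18).
Step 1: integral(x^(1/18), 0, 1) = [x^(1/18+1) / (1/18+1)] from 0 to 1
     = 1 / (1/18 + 1) = 1 / ((18+1)/18) = 18/(18+1)
     = 18/19 = 0.947368
Step 2: As n -> infinity, f_n(x) = x^(1/n) -> 1 for x in (0,1], and f_n is increasing in n.
By MCT, lim_n integral(f_n) = integral(lim_n f_n) = integral(1, 0, 1) = 1.
Step 3: Verify convergence: 18/19 = 0.947368 -> 1


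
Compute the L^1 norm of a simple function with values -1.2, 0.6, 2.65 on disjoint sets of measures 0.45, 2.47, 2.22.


Step 1: Compute |f_i|^1 for each value:
  |-1.2|^1 = 1.2
  |0.6|^1 = 0.6
  |2.65|^1 = 2.65
Step 2: Multiply by measures and sum:
  1.2 * 0.45 = 0.54
  0.6 * 2.47 = 1.482
  2.65 * 2.22 = 5.883
Sum = 0.54 + 1.482 + 5.883 = 7.905
Step 3: Take the p-th root:
||f||_1 = (7.905)^(1/1) = 7.905


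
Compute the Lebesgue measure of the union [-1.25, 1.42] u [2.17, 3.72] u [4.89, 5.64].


For pairwise disjoint intervals, m(union) = sum of lengths.
= (1.42 - -1.25) + (3.72 - 2.17) + (5.64 - 4.89)
= 2.67 + 1.55 + 0.75
= 4.97


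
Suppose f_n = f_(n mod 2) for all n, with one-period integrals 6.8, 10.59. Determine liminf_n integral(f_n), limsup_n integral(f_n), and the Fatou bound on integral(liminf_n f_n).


The sequence (integral(f_n)) is periodic with period 2, repeating the values 6.8, 10.59 indefinitely.
Step 1: For a periodic sequence, every tail (a_m, a_(m+1), ...) contains all 2 period values infinitely often.
Step 2: Hence inf of every tail = min of the period values = min(6.8, 10.59) = 6.8.
        liminf_n integral(f_n) = sup over m of (inf of tail from m) = 6.8.
Step 3: Similarly sup of every tail = max of the period values = 10.59.
        limsup_n integral(f_n) = 10.59.
Step 4: Fatou's lemma: integral(liminf_n f_n) <= liminf_n integral(f_n) = 6.8.
        So the integral of the pointwise liminf is at most 6.8.


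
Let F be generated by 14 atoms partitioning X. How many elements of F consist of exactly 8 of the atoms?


Each element of F is a union of some subset of the 14 atoms.
Elements that are unions of exactly 8 atoms correspond to 8-element subsets of the 14 atoms.
Count = C(14, 8) = 14! / (8! * 6!) = 3003.


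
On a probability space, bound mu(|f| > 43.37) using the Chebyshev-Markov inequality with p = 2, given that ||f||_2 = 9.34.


Chebyshev/Markov inequality: mu(|f| > eps) <= (||f||_p / eps)^p
Step 1: ||f||_2 / eps = 9.34 / 43.37 = 0.215356
Step 2: Raise to power p = 2:
  (0.215356)^2 = 0.046378
Step 3: Therefore mu(|f| > 43.37) <= 0.046378


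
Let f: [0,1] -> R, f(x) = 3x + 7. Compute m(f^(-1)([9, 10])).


f^(-1)([9, 10]) = {x : 9 <= 3x + 7 <= 10}
Solving: (9 - 7)/3 <= x <= (10 - 7)/3
= [0.666667, 1]
Intersecting with [0,1]: [0.666667, 1]
Measure = 1 - 0.666667 = 0.333333


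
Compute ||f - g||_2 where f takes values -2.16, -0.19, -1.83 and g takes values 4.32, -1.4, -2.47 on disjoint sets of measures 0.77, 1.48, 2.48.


Step 1: Compute differences f_i - g_i:
  -2.16 - 4.32 = -6.48
  -0.19 - -1.4 = 1.21
  -1.83 - -2.47 = 0.64
Step 2: Compute |diff|^2 * measure for each set:
  |-6.48|^2 * 0.77 = 41.9904 * 0.77 = 32.332608
  |1.21|^2 * 1.48 = 1.4641 * 1.48 = 2.166868
  |0.64|^2 * 2.48 = 0.4096 * 2.48 = 1.015808
Step 3: Sum = 35.515284
Step 4: ||f-g||_2 = (35.515284)^(1/2) = 5.95947


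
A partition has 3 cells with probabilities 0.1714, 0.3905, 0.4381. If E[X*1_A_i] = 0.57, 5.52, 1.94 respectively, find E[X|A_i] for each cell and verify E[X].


For each cell A_i: E[X|A_i] = E[X*1_A_i] / P(A_i)
Step 1: E[X|A_1] = 0.57 / 0.1714 = 3.325554
Step 2: E[X|A_2] = 5.52 / 0.3905 = 14.135723
Step 3: E[X|A_3] = 1.94 / 0.4381 = 4.428213
Verification: E[X] = sum E[X*1_A_i] = 0.57 + 5.52 + 1.94 = 8.03


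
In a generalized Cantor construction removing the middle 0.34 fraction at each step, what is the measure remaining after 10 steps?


Step 1: At each step, fraction remaining = 1 - 0.34 = 0.66
Step 2: After 10 steps, measure = (0.66)^10
Result = 0.015683


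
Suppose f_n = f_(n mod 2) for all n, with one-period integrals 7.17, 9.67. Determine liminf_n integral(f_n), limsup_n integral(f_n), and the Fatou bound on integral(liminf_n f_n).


The sequence (integral(f_n)) is periodic with period 2, repeating the values 7.17, 9.67 indefinitely.
Step 1: For a periodic sequence, every tail (a_m, a_(m+1), ...) contains all 2 period values infinitely often.
Step 2: Hence inf of every tail = min of the period values = min(7.17, 9.67) = 7.17.
        liminf_n integral(f_n) = sup over m of (inf of tail from m) = 7.17.
Step 3: Similarly sup of every tail = max of the period values = 9.67.
        limsup_n integral(f_n) = 9.67.
Step 4: Fatou's lemma: integral(liminf_n f_n) <= liminf_n integral(f_n) = 7.17.
        So the integral of the pointwise liminf is at most 7.17.


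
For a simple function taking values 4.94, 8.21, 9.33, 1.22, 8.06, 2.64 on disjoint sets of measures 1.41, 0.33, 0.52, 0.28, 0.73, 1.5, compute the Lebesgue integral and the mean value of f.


Step 1: Integral = sum(value_i * measure_i)
= 4.94*1.41 + 8.21*0.33 + 9.33*0.52 + 1.22*0.28 + 8.06*0.73 + 2.64*1.5
= 6.9654 + 2.7093 + 4.8516 + 0.3416 + 5.8838 + 3.96
= 24.7117
Step 2: Total measure of domain = 1.41 + 0.33 + 0.52 + 0.28 + 0.73 + 1.5 = 4.77
Step 3: Average value = 24.7117 / 4.77 = 5.18065


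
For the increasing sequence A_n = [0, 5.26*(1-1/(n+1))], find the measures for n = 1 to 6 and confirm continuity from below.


By continuity of measure from below: if A_n increases to A, then m(A_n) -> m(A).
Here A = [0, 5.26], so m(A) = 5.26
Step 1: a_1 = 5.26*(1 - 1/2) = 2.63, m(A_1) = 2.63
Step 2: a_2 = 5.26*(1 - 1/3) = 3.5067, m(A_2) = 3.5067
Step 3: a_3 = 5.26*(1 - 1/4) = 3.945, m(A_3) = 3.945
Step 4: a_4 = 5.26*(1 - 1/5) = 4.208, m(A_4) = 4.208
Step 5: a_5 = 5.26*(1 - 1/6) = 4.3833, m(A_5) = 4.3833
Step 6: a_6 = 5.26*(1 - 1/7) = 4.5086, m(A_6) = 4.5086
Limit: m(A_n) -> m([0,5.26]) = 5.26


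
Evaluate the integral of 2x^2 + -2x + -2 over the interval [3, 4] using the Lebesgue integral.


The Lebesgue integral of a Riemann-integrable function agrees with the Riemann integral.
Antiderivative F(x) = (2/3)x^3 + (-2/2)x^2 + -2x
F(4) = (2/3)*4^3 + (-2/2)*4^2 + -2*4
     = (2/3)*64 + (-2/2)*16 + -2*4
     = 42.666667 + -16 + -8
     = 18.666667
F(3) = 3
Integral = F(4) - F(3) = 18.666667 - 3 = 15.666667


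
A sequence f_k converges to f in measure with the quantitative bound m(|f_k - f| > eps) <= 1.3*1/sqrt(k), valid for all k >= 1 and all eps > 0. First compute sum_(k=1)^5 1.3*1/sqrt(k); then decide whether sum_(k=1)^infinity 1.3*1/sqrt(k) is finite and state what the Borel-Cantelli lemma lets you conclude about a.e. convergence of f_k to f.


Step 1: List the terms 1.3*1/sqrt(k) for k = 1 to 5:
  k=1: 1.3
  k=2: 0.919239
  k=3: 0.750555
  k=4: 0.65
  k=5: 0.581378
Step 2: Partial sum = 1.3 + 0.919239 + 0.750555 + 0.65 + 0.581378
     = 4.201172
Step 3: The full series sum_(k>=1) 1.3*1/sqrt(k) diverges (p-series with p = 1/2 <= 1; a nonzero constant multiple of a divergent series diverges).
Step 4: The (first) Borel-Cantelli lemma requires a summable sequence of measures, so it does not apply here;
        from this bound alone no conclusion about a.e. convergence can be drawn (convergence in measure still
        gives an a.e.-convergent subsequence, but not a.e. convergence of the whole sequence).
Conclusion: series diverges; Borel-Cantelli is inconclusive about a.e. convergence of f_k.


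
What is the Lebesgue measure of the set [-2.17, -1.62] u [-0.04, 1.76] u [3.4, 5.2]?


For pairwise disjoint intervals, m(union) = sum of lengths.
= (-1.62 - -2.17) + (1.76 - -0.04) + (5.2 - 3.4)
= 0.55 + 1.8 + 1.8
= 4.15


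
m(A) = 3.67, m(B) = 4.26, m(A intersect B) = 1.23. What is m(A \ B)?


m(A \ B) = m(A) - m(A n B)
= 3.67 - 1.23
= 2.44


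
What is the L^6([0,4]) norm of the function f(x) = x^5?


Step 1: ||f||_6 = (integral_0^4 |x^5|^6 dx)^(1/6)
     = (integral_0^4 x^30 dx)^(1/6)
Step 2: integral_0^4 x^30 dx = [x^31/(31)] from 0 to 4 = 4^31/31
     = 4611686018427387904/31 = 1.487641e+17
Step 3: ||f||_6 = (1.487641e+17)^(1/6) = 727.918918


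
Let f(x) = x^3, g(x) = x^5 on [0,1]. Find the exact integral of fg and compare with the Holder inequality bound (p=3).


Step 1: Exact integral of f*g = integral(x^8, 0, 1) = 1/9
     = 0.111111
Step 2: Holder bound with p=3, q=1.5:
  ||f||_p = (integral x^9 dx)^(1/3) = (1/10)^(1/3) = 0.464159
  ||g||_q = (integral x^7.5 dx)^(1/1.5) = (1/8.5)^(1/1.5) = 0.240097
Step 3: Holder bound = ||f||_p * ||g||_q = 0.464159 * 0.240097 = 0.111443
Verification: 0.111111 <= 0.111443 (Holder holds)


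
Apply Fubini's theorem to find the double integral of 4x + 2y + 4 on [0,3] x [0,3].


By Fubini, integrate in x first, then y.
Step 1: Fix y, integrate over x in [0,3]:
  integral(4x + 2y + 4, x=0..3)
  = 4*(3^2 - 0^2)/2 + (2y + 4)*(3 - 0)
  = 18 + (2y + 4)*3
  = 18 + 6y + 12
  = 30 + 6y
Step 2: Integrate over y in [0,3]:
  integral(30 + 6y, y=0..3)
  = 30*3 + 6*(3^2 - 0^2)/2
  = 90 + 27
  = 117


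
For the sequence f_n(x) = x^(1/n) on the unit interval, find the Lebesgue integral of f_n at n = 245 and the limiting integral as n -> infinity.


At n = 245: f_245(x) = x^(1/245).
Step 1: integral(x^(1/245), 0, 1) = [x^(1/245+1) / (1/245+1)] from 0 to 1
     = 1 / (1/245 + 1) = 1 / ((245+1)/245) = 245/(245+1)
     = 245/246 = 0.995935
Step 2: As n -> infinity, f_n(x) = x^(1/n) -> 1 for x in (0,1], and f_n is increasing in n.
By MCT, lim_n integral(f_n) = integral(lim_n f_n) = integral(1, 0, 1) = 1.
Step 3: Verify convergence: 245/246 = 0.995935 -> 1


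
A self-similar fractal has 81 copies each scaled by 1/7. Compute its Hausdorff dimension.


For a self-similar set with N copies scaled by 1/r:
dim_H = log(N)/log(r) = log(81)/log(7)
= 4.394449/1.94591
= 2.2583


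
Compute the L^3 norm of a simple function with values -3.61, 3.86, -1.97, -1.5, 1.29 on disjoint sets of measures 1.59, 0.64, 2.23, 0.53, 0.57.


Step 1: Compute |f_i|^3 for each value:
  |-3.61|^3 = 47.045881
  |3.86|^3 = 57.512456
  |-1.97|^3 = 7.645373
  |-1.5|^3 = 3.375
  |1.29|^3 = 2.146689
Step 2: Multiply by measures and sum:
  47.045881 * 1.59 = 74.802951
  57.512456 * 0.64 = 36.807972
  7.645373 * 2.23 = 17.049182
  3.375 * 0.53 = 1.78875
  2.146689 * 0.57 = 1.223613
Sum = 74.802951 + 36.807972 + 17.049182 + 1.78875 + 1.223613 = 131.672467
Step 3: Take the p-th root:
||f||_3 = (131.672467)^(1/3) = 5.087429


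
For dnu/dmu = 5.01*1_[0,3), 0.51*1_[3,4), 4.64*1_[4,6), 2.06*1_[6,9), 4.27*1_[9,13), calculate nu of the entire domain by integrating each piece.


Integrate each piece of the Radon-Nikodym derivative:
Step 1: integral_0^3 5.01 dx = 5.01*(3-0) = 5.01*3 = 15.03
Step 2: integral_3^4 0.51 dx = 0.51*(4-3) = 0.51*1 = 0.51
Step 3: integral_4^6 4.64 dx = 4.64*(6-4) = 4.64*2 = 9.28
Step 4: integral_6^9 2.06 dx = 2.06*(9-6) = 2.06*3 = 6.18
Step 5: integral_9^13 4.27 dx = 4.27*(13-9) = 4.27*4 = 17.08
Total: 15.03 + 0.51 + 9.28 + 6.18 + 17.08 = 48.08


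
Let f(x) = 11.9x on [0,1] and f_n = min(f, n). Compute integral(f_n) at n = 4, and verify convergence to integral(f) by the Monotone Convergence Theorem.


f(x) = 11.9x on [0,1]; f_n(x) = min(11.9x, n). At n = 4:
Step 1: f(x) reaches 4 at x = 4/11.9 = 0.336134
Step 2: integral(f_4) = integral(11.9x, 0, 0.336134) + integral(4, 0.336134, 1)
       = 11.9*0.336134^2/2 + 4*(1 - 0.336134)
       = 0.672269 + 2.655462
       = 3.327731
Step 3: As n -> infinity, f_n increases to f, so by MCT integral(f_n) -> integral(f) = 11.9/2 = 5.95.
Convergence: integral(f_4) = 3.327731 -> 5.95 as n -> infinity


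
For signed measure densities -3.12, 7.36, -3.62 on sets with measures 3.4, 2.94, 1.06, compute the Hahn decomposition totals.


Step 1: Compute signed measure on each set:
  Set 1: -3.12 * 3.4 = -10.608
  Set 2: 7.36 * 2.94 = 21.6384
  Set 3: -3.62 * 1.06 = -3.8372
Step 2: Total signed measure = (-10.608) + (21.6384) + (-3.8372)
     = 7.1932
Step 3: Positive part mu+(X) = sum of positive contributions = 21.6384
Step 4: Negative part mu-(X) = |sum of negative contributions| = 14.4452


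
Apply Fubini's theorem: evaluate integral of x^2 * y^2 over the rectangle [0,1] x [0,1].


By Fubini's theorem, the double integral factors as a product of single integrals:
Step 1: integral_0^1 x^2 dx = [x^3/3] from 0 to 1
     = 1^3/3 = 0.333333
Step 2: integral_0^1 y^2 dy = [y^3/3] from 0 to 1
     = 1^3/3 = 0.333333
Step 3: Double integral = 0.333333 * 0.333333 = 0.111111


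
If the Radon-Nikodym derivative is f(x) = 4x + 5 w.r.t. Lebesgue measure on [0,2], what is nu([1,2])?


nu(A) = integral_A (dnu/dmu) dmu = integral_1^2 (4x + 5) dx
Step 1: Antiderivative F(x) = (4/2)x^2 + 5x
Step 2: F(2) = (4/2)*2^2 + 5*2 = 8 + 10 = 18
Step 3: F(1) = (4/2)*1^2 + 5*1 = 2 + 5 = 7
Step 4: nu([1,2]) = F(2) - F(1) = 18 - 7 = 11


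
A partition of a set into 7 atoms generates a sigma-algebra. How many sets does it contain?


Each element of the sigma-algebra is a union of some subset of the 7 atoms.
The number of such subsets is 2^7 = 128.


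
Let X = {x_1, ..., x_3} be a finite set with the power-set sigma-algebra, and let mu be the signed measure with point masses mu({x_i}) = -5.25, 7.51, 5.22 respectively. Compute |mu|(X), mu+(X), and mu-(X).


Step 1: Every measurable set is a union of atoms (the cells / points), so a Hahn decomposition is
  obtained by grouping atoms by sign: P = union of atoms with mu > 0, N = union of the remaining atoms.
  Atoms in P (indices): 2, 3;  atoms in N (indices): 1
  Positive values: 7.51, 5.22
  Negative values: -5.25
Step 2: mu+(X) = mu(P) = sum of positive atom values = 12.73
Step 3: mu-(X) = -mu(N) = sum of |negative atom values| = 5.25
Step 4: |mu|(X) = mu+(X) + mu-(X) = 12.73 + 5.25 = 17.98


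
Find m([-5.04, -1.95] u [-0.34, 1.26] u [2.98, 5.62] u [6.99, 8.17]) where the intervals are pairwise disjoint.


For pairwise disjoint intervals, m(union) = sum of lengths.
= (-1.95 - -5.04) + (1.26 - -0.34) + (5.62 - 2.98) + (8.17 - 6.99)
= 3.09 + 1.6 + 2.64 + 1.18
= 8.51


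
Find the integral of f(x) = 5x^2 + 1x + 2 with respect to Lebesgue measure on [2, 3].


The Lebesgue integral of a Riemann-integrable function agrees with the Riemann integral.
Antiderivative F(x) = (5/3)x^3 + (1/2)x^2 + 2x
F(3) = (5/3)*3^3 + (1/2)*3^2 + 2*3
     = (5/3)*27 + (1/2)*9 + 2*3
     = 45 + 4.5 + 6
     = 55.5
F(2) = 19.333333
Integral = F(3) - F(2) = 55.5 - 19.333333 = 36.166667


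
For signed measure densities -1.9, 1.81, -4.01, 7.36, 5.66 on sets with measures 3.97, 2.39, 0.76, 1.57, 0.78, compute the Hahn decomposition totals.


Step 1: Compute signed measure on each set:
  Set 1: -1.9 * 3.97 = -7.543
  Set 2: 1.81 * 2.39 = 4.3259
  Set 3: -4.01 * 0.76 = -3.0476
  Set 4: 7.36 * 1.57 = 11.5552
  Set 5: 5.66 * 0.78 = 4.4148
Step 2: Total signed measure = (-7.543) + (4.3259) + (-3.0476) + (11.5552) + (4.4148)
     = 9.7053
Step 3: Positive part mu+(X) = sum of positive contributions = 20.2959
Step 4: Negative part mu-(X) = |sum of negative contributions| = 10.5906


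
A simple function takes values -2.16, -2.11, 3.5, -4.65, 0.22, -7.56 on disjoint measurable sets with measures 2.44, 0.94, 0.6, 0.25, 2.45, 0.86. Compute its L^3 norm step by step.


Step 1: Compute |f_i|^3 for each value:
  |-2.16|^3 = 10.077696
  |-2.11|^3 = 9.393931
  |3.5|^3 = 42.875
  |-4.65|^3 = 100.544625
  |0.22|^3 = 0.010648
  |-7.56|^3 = 432.081216
Step 2: Multiply by measures and sum:
  10.077696 * 2.44 = 24.589578
  9.393931 * 0.94 = 8.830295
  42.875 * 0.6 = 25.725
  100.544625 * 0.25 = 25.136156
  0.010648 * 2.45 = 0.026088
  432.081216 * 0.86 = 371.589846
Sum = 24.589578 + 8.830295 + 25.725 + 25.136156 + 0.026088 + 371.589846 = 455.896963
Step 3: Take the p-th root:
||f||_3 = (455.896963)^(1/3) = 7.696422


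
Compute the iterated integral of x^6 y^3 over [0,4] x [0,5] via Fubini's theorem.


By Fubini's theorem, the double integral factors as a product of single integrals:
Step 1: integral_0^4 x^6 dx = [x^7/7] from 0 to 4
     = 4^7/7 = 2340.571429
Step 2: integral_0^5 y^3 dy = [y^4/4] from 0 to 5
     = 5^4/4 = 156.25
Step 3: Double integral = 2340.571429 * 156.25 = 365714.285714


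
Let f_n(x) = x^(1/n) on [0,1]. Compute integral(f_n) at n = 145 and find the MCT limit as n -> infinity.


At n = 145: f_145(x) = x^(1/145).
Step 1: integral(x^(1/145), 0, 1) = [x^(1/145+1) / (1/145+1)] from 0 to 1
     = 1 / (1/145 + 1) = 1 / ((145+1)/145) = 145/(145+1)
     = 145/146 = 0.993151
Step 2: As n -> infinity, f_n(x) = x^(1/n) -> 1 for x in (0,1], and f_n is increasing in n.
By MCT, lim_n integral(f_n) = integral(lim_n f_n) = integral(1, 0, 1) = 1.
Step 3: Verify convergence: 145/146 = 0.993151 -> 1


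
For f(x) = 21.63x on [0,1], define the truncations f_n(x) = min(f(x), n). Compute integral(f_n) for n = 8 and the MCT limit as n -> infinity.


f(x) = 21.63x on [0,1]; f_n(x) = min(21.63x, n). At n = 8:
Step 1: f(x) reaches 8 at x = 8/21.63 = 0.369857
Step 2: integral(f_8) = integral(21.63x, 0, 0.369857) + integral(8, 0.369857, 1)
       = 21.63*0.369857^2/2 + 8*(1 - 0.369857)
       = 1.479427 + 5.041147
       = 6.520573
Step 3: As n -> infinity, f_n increases to f, so by MCT integral(f_n) -> integral(f) = 21.63/2 = 10.815.
Convergence: integral(f_8) = 6.520573 -> 10.815 as n -> infinity


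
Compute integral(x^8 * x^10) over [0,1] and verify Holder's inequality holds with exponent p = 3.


Step 1: Exact integral of f*g = integral(x^18, 0, 1) = 1/19
     = 0.052632
Step 2: Holder bound with p=3, q=1.5:
  ||f||_p = (integral x^24 dx)^(1/3) = (1/25)^(1/3) = 0.341995
  ||g||_q = (integral x^15 dx)^(1/1.5) = (1/16)^(1/1.5) = 0.15749
Step 3: Holder bound = ||f||_p * ||g||_q = 0.341995 * 0.15749 = 0.053861
Verification: 0.052632 <= 0.053861 (Holder holds)


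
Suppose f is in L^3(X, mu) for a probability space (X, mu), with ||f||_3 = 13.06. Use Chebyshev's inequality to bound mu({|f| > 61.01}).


Chebyshev/Markov inequality: mu(|f| > eps) <= (||f||_p / eps)^p
Step 1: ||f||_3 / eps = 13.06 / 61.01 = 0.214063
Step 2: Raise to power p = 3:
  (0.214063)^3 = 0.009809
Step 3: Therefore mu(|f| > 61.01) <= 0.009809


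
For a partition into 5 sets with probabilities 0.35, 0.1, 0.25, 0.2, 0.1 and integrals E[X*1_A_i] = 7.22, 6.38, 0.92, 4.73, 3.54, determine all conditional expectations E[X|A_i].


For each cell A_i: E[X|A_i] = E[X*1_A_i] / P(A_i)
Step 1: E[X|A_1] = 7.22 / 0.35 = 20.628571
Step 2: E[X|A_2] = 6.38 / 0.1 = 63.8
Step 3: E[X|A_3] = 0.92 / 0.25 = 3.68
Step 4: E[X|A_4] = 4.73 / 0.2 = 23.65
Step 5: E[X|A_5] = 3.54 / 0.1 = 35.4
Verification: E[X] = sum E[X*1_A_i] = 7.22 + 6.38 + 0.92 + 4.73 + 3.54 = 22.79


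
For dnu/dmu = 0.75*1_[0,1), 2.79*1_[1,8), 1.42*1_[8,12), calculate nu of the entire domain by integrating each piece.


Integrate each piece of the Radon-Nikodym derivative:
Step 1: integral_0^1 0.75 dx = 0.75*(1-0) = 0.75*1 = 0.75
Step 2: integral_1^8 2.79 dx = 2.79*(8-1) = 2.79*7 = 19.53
Step 3: integral_8^12 1.42 dx = 1.42*(12-8) = 1.42*4 = 5.68
Total: 0.75 + 19.53 + 5.68 = 25.96


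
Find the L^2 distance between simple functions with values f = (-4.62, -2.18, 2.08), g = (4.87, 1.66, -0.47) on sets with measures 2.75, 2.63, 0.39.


Step 1: Compute differences f_i - g_i:
  -4.62 - 4.87 = -9.49
  -2.18 - 1.66 = -3.84
  2.08 - -0.47 = 2.55
Step 2: Compute |diff|^2 * measure for each set:
  |-9.49|^2 * 2.75 = 90.0601 * 2.75 = 247.665275
  |-3.84|^2 * 2.63 = 14.7456 * 2.63 = 38.780928
  |2.55|^2 * 0.39 = 6.5025 * 0.39 = 2.535975
Step 3: Sum = 288.982178
Step 4: ||f-g||_2 = (288.982178)^(1/2) = 16.999476


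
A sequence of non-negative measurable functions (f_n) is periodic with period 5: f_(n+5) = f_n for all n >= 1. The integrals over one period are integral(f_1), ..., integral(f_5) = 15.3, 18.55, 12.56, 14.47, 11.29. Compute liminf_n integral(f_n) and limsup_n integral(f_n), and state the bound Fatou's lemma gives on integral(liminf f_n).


The sequence (integral(f_n)) is periodic with period 5, repeating the values 15.3, 18.55, 12.56, 14.47, 11.29 indefinitely.
Step 1: For a periodic sequence, every tail (a_m, a_(m+1), ...) contains all 5 period values infinitely often.
Step 2: Hence inf of every tail = min of the period values = min(15.3, 18.55, 12.56, 14.47, 11.29) = 11.29.
        liminf_n integral(f_n) = sup over m of (inf of tail from m) = 11.29.
Step 3: Similarly sup of every tail = max of the period values = 18.55.
        limsup_n integral(f_n) = 18.55.
Step 4: Fatou's lemma: integral(liminf_n f_n) <= liminf_n integral(f_n) = 11.29.
        So the integral of the pointwise liminf is at most 11.29.


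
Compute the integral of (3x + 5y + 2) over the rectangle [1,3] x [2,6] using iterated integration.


By Fubini, integrate in x first, then y.
Step 1: Fix y, integrate over x in [1,3]:
  integral(3x + 5y + 2, x=1..3)
  = 3*(3^2 - 1^2)/2 + (5y + 2)*(3 - 1)
  = 12 + (5y + 2)*2
  = 12 + 10y + 4
  = 16 + 10y
Step 2: Integrate over y in [2,6]:
  integral(16 + 10y, y=2..6)
  = 16*4 + 10*(6^2 - 2^2)/2
  = 64 + 160
  = 224


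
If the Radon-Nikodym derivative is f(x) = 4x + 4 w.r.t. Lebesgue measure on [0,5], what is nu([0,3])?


nu(A) = integral_A (dnu/dmu) dmu = integral_0^3 (4x + 4) dx
Step 1: Antiderivative F(x) = (4/2)x^2 + 4x
Step 2: F(3) = (4/2)*3^2 + 4*3 = 18 + 12 = 30
Step 3: F(0) = (4/2)*0^2 + 4*0 = 0.0 + 0 = 0.0
Step 4: nu([0,3]) = F(3) - F(0) = 30 - 0.0 = 30


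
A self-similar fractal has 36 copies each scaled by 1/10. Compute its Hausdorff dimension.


For a self-similar set with N copies scaled by 1/r:
dim_H = log(N)/log(r) = log(36)/log(10)
= 3.583519/2.302585
= 1.556303


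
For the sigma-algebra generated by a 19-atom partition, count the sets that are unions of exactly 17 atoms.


Each element of F is a union of some subset of the 19 atoms.
Elements that are unions of exactly 17 atoms correspond to 17-element subsets of the 19 atoms.
Count = C(19, 17) = 19! / (17! * 2!) = 171.


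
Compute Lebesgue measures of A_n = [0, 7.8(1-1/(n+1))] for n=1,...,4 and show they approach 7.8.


By continuity of measure from below: if A_n increases to A, then m(A_n) -> m(A).
Here A = [0, 7.8], so m(A) = 7.8
Step 1: a_1 = 7.8*(1 - 1/2) = 3.9, m(A_1) = 3.9
Step 2: a_2 = 7.8*(1 - 1/3) = 5.2, m(A_2) = 5.2
Step 3: a_3 = 7.8*(1 - 1/4) = 5.85, m(A_3) = 5.85
Step 4: a_4 = 7.8*(1 - 1/5) = 6.24, m(A_4) = 6.24
Limit: m(A_n) -> m([0,7.8]) = 7.8


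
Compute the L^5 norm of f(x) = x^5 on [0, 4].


Step 1: ||f||_5 = (integral_0^4 |x^5|^5 dx)^(1/5)
     = (integral_0^4 x^25 dx)^(1/5)
Step 2: integral_0^4 x^25 dx = [x^26/(26)] from 0 to 4 = 4^26/26
     = 4503599627370496/26 = 1.732154e+14
Step 3: ||f||_5 = (1.732154e+14)^(1/5) = 704.234481


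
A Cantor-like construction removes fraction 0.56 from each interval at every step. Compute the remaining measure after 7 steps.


Step 1: At each step, fraction remaining = 1 - 0.56 = 0.44
Step 2: After 7 steps, measure = (0.44)^7
Result = 0.003193


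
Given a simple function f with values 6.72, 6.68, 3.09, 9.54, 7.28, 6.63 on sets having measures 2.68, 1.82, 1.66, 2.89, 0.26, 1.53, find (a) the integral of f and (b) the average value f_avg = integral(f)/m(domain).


Step 1: Integral = sum(value_i * measure_i)
= 6.72*2.68 + 6.68*1.82 + 3.09*1.66 + 9.54*2.89 + 7.28*0.26 + 6.63*1.53
= 18.0096 + 12.1576 + 5.1294 + 27.5706 + 1.8928 + 10.1439
= 74.9039
Step 2: Total measure of domain = 2.68 + 1.82 + 1.66 + 2.89 + 0.26 + 1.53 = 10.84
Step 3: Average value = 74.9039 / 10.84 = 6.909954
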